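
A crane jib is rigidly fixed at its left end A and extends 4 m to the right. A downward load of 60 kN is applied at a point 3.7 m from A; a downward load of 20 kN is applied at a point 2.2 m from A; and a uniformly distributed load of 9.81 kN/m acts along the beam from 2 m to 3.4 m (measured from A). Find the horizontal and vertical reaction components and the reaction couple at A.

Resultant of the distributed load: 9.81 × 1.4 = 13.734 kN at 2.7 m from A.
ΣF_x = 0: A_x = 0.
ΣF_y = 0: A_y − 60 − 20 − 9.81·1.4 = 0 → A_y = 93.73 kN.
ΣM about A: M_A − 60·3.7 − 20·2.2 − (9.81·1.4)·2.7 = 0 → M_A = 303.1 kN·m.

A_x = 0, A_y = 93.73 kN, M_A = 303.1 kN·m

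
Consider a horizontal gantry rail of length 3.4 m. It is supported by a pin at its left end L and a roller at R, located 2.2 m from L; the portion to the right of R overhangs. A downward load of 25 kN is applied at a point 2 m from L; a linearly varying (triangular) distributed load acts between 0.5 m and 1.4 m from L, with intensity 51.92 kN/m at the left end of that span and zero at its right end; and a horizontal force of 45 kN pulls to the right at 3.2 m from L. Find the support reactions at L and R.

Resultant of the triangular load: ½ × 51.92 × 0.9 = 23.364 kN, acting at 0.8 m from L (one-third of the span from the peak).
ΣM about L: R_y·2.2 − 25·2 − (½·51.92·0.9)·0.8 = 0 → R_y = 68.6912/2.2 = 31.2233 ≈ 31.22 kN.
ΣF_y = 0: L_y + 31.2233 − 25 − ½·51.92·0.9 = 0 → L_y = 17.14 kN.
ΣF_x = 0: L_x + 45 = 0 → L_x = -45.00 kN.

L_x = -45.00 kN, L_y = 17.14 kN, R_y = 31.22 kN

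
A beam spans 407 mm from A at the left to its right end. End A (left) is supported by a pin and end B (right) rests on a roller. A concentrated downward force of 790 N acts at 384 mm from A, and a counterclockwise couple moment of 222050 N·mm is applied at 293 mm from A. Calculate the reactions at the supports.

A_x = 0, A_y = 590.2 N, B_y = 199.8 N

Moments about A: B_y·407 − 790·384 + 222050 = 0 → B_y = 81310/407 = 199.779 ≈ 199.8 N.
ΣF_y = 0: A_y + 199.779 − 790 = 0 → A_y = 590.2 N.
ΣF_x = 0: no horizontal applied forces, so A_x = 0.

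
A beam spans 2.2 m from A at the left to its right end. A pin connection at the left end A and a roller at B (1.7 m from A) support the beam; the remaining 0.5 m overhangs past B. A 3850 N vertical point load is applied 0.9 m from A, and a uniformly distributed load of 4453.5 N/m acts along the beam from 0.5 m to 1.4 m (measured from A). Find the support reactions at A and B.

Resultant of the distributed load: 4453.5 × 0.9 = 4008.15 N at 0.95 m from A.
Moments about A: B_y·1.7 − 3850·0.9 − (4453.5·0.9)·0.95 = 0 → B_y = 7272.7425/1.7 = 4278.08 ≈ 4278 N.
ΣF_y = 0: A_y + 4278.08 − 3850 − 4453.5·0.9 = 0 → A_y = 3580 N.
ΣF_x = 0: no horizontal applied forces, so A_x = 0.

A_x = 0, A_y = 3580 N, B_y = 4278 N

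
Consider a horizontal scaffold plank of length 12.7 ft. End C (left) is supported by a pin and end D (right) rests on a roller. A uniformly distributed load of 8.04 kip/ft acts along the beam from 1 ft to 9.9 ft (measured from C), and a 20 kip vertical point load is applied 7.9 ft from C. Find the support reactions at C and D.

C_x = 0, C_y = 48.41 kip, D_y = 43.15 kip

Resultant of the distributed load: 8.04 × 8.9 = 71.556 kip at 5.45 ft from C.
Moments about C: D_y·12.7 − (8.04·8.9)·5.45 − 20·7.9 = 0 → D_y = 547.9802/12.7 = 43.148 ≈ 43.15 kip.
ΣF_y = 0: C_y + 43.148 − 8.04·8.9 − 20 = 0 → C_y = 48.41 kip.
ΣF_x = 0: no horizontal applied forces, so C_x = 0.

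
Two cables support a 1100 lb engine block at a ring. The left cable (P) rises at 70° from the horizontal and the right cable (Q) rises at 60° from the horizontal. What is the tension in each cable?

ΣF_x = 0: −T_P·cos70° + T_Q·cos60° = 0 → T_Q = 0.68404·T_P.
ΣF_y = 0: T_P·sin70° + T_Q·sin60° = 1100.
Substitute: T_P·(0.939693 + 0.68404·0.866025) = 1100 → T_P = 717.974 ≈ 718.0 lb.
Then T_Q = 0.68404 × 717.974 = 491.1 lb.

T_P = 718.0 lb, T_Q = 491.1 lb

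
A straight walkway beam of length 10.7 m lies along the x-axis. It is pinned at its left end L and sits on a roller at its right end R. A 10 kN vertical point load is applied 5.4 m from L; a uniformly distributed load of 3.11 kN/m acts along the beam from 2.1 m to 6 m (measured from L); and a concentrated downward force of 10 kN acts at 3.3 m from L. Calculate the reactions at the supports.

L_x = 0, L_y = 19.41 kN, R_y = 12.72 kN

Resultant of the distributed load: 3.11 × 3.9 = 12.129 kN at 4.05 m from L.
Taking moments about L: R_y·10.7 − 10·5.4 − (3.11·3.9)·4.05 − 10·3.3 = 0 → R_y = 136.12245/10.7 = 12.7217 ≈ 12.72 kN.
ΣF_y = 0: L_y + 12.7217 − 10 − 3.11·3.9 − 10 = 0 → L_y = 19.41 kN.
ΣF_x = 0: no horizontal applied forces, so L_x = 0.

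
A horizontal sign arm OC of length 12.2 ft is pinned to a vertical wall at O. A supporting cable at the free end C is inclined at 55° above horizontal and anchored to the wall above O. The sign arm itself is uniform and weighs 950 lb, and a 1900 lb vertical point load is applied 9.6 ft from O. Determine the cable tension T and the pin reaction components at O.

T = 2405 lb, O_x = 1379 lb, O_y = 879.9 lb

ΣM about O: T·sin55°·12.2 − 950·6.1 − 1900·9.6 = 0 → T = 24035/(12.2·0.819152) = 2405.03 ≈ 2405 lb.
ΣF_x = 0: O_x − T·cos55° = 0 → O_x = 2405.03 × 0.573576 = 1379 lb.
ΣF_y = 0: O_y + T·sin55° − 950 − 1900 = 0 → O_y = 2850 − 2405.03 × 0.819152 = 879.9 lb.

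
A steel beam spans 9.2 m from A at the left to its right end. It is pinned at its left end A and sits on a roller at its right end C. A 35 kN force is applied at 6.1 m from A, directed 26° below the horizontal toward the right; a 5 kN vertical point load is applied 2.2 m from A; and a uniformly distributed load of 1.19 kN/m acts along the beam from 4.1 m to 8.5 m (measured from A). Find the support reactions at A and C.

Resultant of the distributed load: 1.19 × 4.4 = 5.236 kN at 6.3 m from A.
ΣM about A: C_y·9.2 − 35·sin26°·6.1 − 5·2.2 − (1.19·4.4)·6.3 = 0 → C_y = 137.579/9.2 = 14.9542 ≈ 14.95 kN.
ΣF_y = 0: A_y + 14.9542 − 35·sin26° − 5 − 1.19·4.4 = 0 → A_y = 10.62 kN.
ΣF_x = 0: A_x + 35·cos26° = 0 → A_x = -31.46 kN.

A_x = -31.46 kN, A_y = 10.62 kN, C_y = 14.95 kN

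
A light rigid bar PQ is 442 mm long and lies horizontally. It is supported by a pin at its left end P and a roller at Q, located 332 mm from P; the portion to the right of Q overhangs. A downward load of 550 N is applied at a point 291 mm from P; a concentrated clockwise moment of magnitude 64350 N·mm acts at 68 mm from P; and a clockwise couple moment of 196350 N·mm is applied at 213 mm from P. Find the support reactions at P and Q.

P_x = 0, P_y = -717.3 N, Q_y = 1267 N

ΣM about P: Q_y·332 − 550·291 − 64350 − 196350 = 0 → Q_y = 420750/332 = 1267.32 ≈ 1267 N.
ΣF_y = 0: P_y + 1267.32 − 550 = 0 → P_y = -717.3 N.
ΣF_x = 0: no horizontal applied forces, so P_x = 0.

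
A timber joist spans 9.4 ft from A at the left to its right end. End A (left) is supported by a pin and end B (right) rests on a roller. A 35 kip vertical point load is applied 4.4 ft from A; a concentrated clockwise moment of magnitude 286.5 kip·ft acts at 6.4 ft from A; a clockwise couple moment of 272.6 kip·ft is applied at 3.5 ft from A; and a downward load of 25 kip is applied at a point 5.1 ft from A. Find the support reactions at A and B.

Taking moments about A: B_y·9.4 − 35·4.4 − 286.5 − 272.6 − 25·5.1 = 0 → B_y = 840.6/9.4 = 89.4255 ≈ 89.43 kip.
ΣF_y = 0: A_y + 89.4255 − 35 − 25 = 0 → A_y = -29.43 kip.
ΣF_x = 0: no horizontal applied forces, so A_x = 0.

A_x = 0, A_y = -29.43 kip, B_y = 89.43 kip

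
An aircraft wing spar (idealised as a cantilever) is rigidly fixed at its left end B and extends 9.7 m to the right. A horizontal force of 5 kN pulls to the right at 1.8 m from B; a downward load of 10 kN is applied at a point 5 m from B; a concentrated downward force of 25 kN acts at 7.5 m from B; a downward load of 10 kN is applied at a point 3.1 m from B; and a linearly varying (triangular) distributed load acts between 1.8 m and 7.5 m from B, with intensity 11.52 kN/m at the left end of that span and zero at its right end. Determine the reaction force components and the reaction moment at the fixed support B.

Resultant of the triangular load: ½ × 11.52 × 5.7 = 32.832 kN, acting at 3.7 m from B (one-third of the span from the peak).
ΣF_x = 0: B_x + 5 = 0 → B_x = -5.000 kN.
ΣF_y = 0: B_y − 10 − 25 − 10 − ½·11.52·5.7 = 0 → B_y = 77.83 kN.
ΣM about B: M_B − 10·5 − 25·7.5 − 10·3.1 − (½·11.52·5.7)·3.7 = 0 → M_B = 390.0 kN·m.

B_x = -5.000 kN, B_y = 77.83 kN, M_B = 390.0 kN·m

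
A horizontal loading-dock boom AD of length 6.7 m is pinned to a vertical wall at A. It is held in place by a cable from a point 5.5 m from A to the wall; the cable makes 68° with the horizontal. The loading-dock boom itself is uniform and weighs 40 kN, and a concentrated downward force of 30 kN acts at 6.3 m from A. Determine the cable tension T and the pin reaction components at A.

ΣM about A: T·sin68°·5.5 − 40·3.35 − 30·6.3 = 0 → T = 323/(5.5·0.927184) = 63.3394 ≈ 63.34 kN.
ΣF_x = 0: A_x − T·cos68° = 0 → A_x = 63.3394 × 0.374607 = 23.73 kN.
ΣF_y = 0: A_y + T·sin68° − 40 − 30 = 0 → A_y = 70 − 63.3394 × 0.927184 = 11.27 kN.

T = 63.34 kN, A_x = 23.73 kN, A_y = 11.27 kN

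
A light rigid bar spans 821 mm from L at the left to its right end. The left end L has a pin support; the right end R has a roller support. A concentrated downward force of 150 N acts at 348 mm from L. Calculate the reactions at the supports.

L_x = 0, L_y = 86.42 N, R_y = 63.58 N

Moments about L: R_y·821 − 150·348 = 0 → R_y = 52200/821 = 63.581 ≈ 63.58 N.
ΣF_y = 0: L_y + 63.581 − 150 = 0 → L_y = 86.42 N.
ΣF_x = 0: no horizontal applied forces, so L_x = 0.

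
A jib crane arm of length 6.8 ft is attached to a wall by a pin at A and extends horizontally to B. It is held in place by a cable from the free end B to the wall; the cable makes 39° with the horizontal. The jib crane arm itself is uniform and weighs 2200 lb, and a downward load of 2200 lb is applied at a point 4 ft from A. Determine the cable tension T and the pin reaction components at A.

ΣM about A: T·sin39°·6.8 − 2200·3.4 − 2200·4 = 0 → T = 16280/(6.8·0.62932) = 3804.29 ≈ 3804 lb.
ΣF_x = 0: A_x − T·cos39° = 0 → A_x = 3804.29 × 0.777146 = 2956 lb.
ΣF_y = 0: A_y + T·sin39° − 2200 − 2200 = 0 → A_y = 4400 − 3804.29 × 0.62932 = 2006 lb.

T = 3804 lb, A_x = 2956 lb, A_y = 2006 lb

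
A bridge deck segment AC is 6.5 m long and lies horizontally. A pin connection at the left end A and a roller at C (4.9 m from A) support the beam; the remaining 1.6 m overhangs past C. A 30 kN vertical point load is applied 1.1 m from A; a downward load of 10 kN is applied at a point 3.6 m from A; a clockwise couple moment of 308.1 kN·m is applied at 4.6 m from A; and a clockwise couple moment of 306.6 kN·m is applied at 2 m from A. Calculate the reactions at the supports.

Taking moments about A: C_y·4.9 − 30·1.1 − 10·3.6 − 308.1 − 306.6 = 0 → C_y = 683.7/4.9 = 139.531 ≈ 139.5 kN.
ΣF_y = 0: A_y + 139.531 − 30 − 10 = 0 → A_y = -99.53 kN.
ΣF_x = 0: no horizontal applied forces, so A_x = 0.

A_x = 0, A_y = -99.53 kN, C_y = 139.5 kN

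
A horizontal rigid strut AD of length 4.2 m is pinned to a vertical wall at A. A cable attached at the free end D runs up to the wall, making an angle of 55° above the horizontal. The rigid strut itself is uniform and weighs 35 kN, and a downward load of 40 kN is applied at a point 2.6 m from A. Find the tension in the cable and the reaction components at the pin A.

ΣM about A: T·sin55°·4.2 − 35·2.1 − 40·2.6 = 0 → T = 177.5/(4.2·0.819152) = 51.5923 ≈ 51.59 kN.
ΣF_x = 0: A_x − T·cos55° = 0 → A_x = 51.5923 × 0.573576 = 29.59 kN.
ΣF_y = 0: A_y + T·sin55° − 35 − 40 = 0 → A_y = 75 − 51.5923 × 0.819152 = 32.74 kN.

T = 51.59 kN, A_x = 29.59 kN, A_y = 32.74 kN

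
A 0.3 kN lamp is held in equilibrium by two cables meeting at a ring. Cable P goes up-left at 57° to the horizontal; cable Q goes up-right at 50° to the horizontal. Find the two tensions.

ΣF_x = 0: −T_P·cos57° + T_Q·cos50° = 0 → T_Q = 0.847308·T_P.
ΣF_y = 0: T_P·sin57° + T_Q·sin50° = 0.3.
Substitute: T_P·(0.838671 + 0.847308·0.766044) = 0.3 → T_P = 0.201647 ≈ 0.2016 kN.
Then T_Q = 0.847308 × 0.201647 = 0.1709 kN.

T_P = 0.2016 kN, T_Q = 0.1709 kN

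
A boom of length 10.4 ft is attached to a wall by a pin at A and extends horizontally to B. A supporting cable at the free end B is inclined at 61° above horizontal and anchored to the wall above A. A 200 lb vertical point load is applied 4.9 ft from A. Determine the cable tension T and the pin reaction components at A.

ΣM about A: T·sin61°·10.4 − 200·4.9 = 0 → T = 980/(10.4·0.87462) = 107.739 ≈ 107.7 lb.
ΣF_x = 0: A_x − T·cos61° = 0 → A_x = 107.739 × 0.48481 = 52.23 lb.
ΣF_y = 0: A_y + T·sin61° − 200 = 0 → A_y = 200 − 107.739 × 0.87462 = 105.8 lb.

T = 107.7 lb, A_x = 52.23 lb, A_y = 105.8 lb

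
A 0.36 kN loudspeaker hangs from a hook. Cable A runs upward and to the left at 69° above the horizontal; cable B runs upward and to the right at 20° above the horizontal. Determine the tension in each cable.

T_A = 0.3383 kN, T_B = 0.1290 kN

ΣF_x = 0: −T_A·cos69° + T_B·cos20° = 0 → T_B = 0.381367·T_A.
ΣF_y = 0: T_A·sin69° + T_B·sin20° = 0.36.
Substitute: T_A·(0.93358 + 0.381367·0.34202) = 0.36 → T_A = 0.338341 ≈ 0.3383 kN.
Then T_B = 0.381367 × 0.338341 = 0.1290 kN.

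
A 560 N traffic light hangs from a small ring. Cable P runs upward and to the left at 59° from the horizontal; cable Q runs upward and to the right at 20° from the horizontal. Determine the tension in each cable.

ΣF_x = 0: −T_P·cos59° + T_Q·cos20° = 0 → T_Q = 0.548092·T_P.
ΣF_y = 0: T_P·sin59° + T_Q·sin20° = 560.
Substitute: T_P·(0.857167 + 0.548092·0.34202) = 560 → T_P = 536.077 ≈ 536.1 N.
Then T_Q = 0.548092 × 536.077 = 293.8 N.

T_P = 536.1 N, T_Q = 293.8 N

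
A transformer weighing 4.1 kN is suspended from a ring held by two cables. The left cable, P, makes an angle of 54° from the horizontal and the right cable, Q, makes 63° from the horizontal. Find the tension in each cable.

ΣF_x = 0: −T_P·cos54° + T_Q·cos63° = 0 → T_Q = 1.29471·T_P.
ΣF_y = 0: T_P·sin54° + T_Q·sin63° = 4.1.
Substitute: T_P·(0.809017 + 1.29471·0.891007) = 4.1 → T_P = 2.08905 ≈ 2.089 kN.
Then T_Q = 1.29471 × 2.08905 = 2.705 kN.

T_P = 2.089 kN, T_Q = 2.705 kN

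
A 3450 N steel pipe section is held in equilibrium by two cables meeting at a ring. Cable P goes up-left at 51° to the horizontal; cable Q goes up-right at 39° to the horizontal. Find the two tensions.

ΣF_x = 0: −T_P·cos51° + T_Q·cos39° = 0 → T_Q = 0.809784·T_P.
ΣF_y = 0: T_P·sin51° + T_Q·sin39° = 3450.
Substitute: T_P·(0.777146 + 0.809784·0.62932) = 3450 → T_P = 2681.15 ≈ 2681 N.
Then T_Q = 0.809784 × 2681.15 = 2171 N.

T_P = 2681 N, T_Q = 2171 N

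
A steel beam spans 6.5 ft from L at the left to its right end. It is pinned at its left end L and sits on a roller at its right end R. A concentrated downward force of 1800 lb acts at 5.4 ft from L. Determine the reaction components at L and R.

Taking moments about L: R_y·6.5 − 1800·5.4 = 0 → R_y = 9720/6.5 = 1495.38 ≈ 1495 lb.
ΣF_y = 0: L_y + 1495.38 − 1800 = 0 → L_y = 304.6 lb.
ΣF_x = 0: no horizontal applied forces, so L_x = 0.

L_x = 0, L_y = 304.6 lb, R_y = 1495 lb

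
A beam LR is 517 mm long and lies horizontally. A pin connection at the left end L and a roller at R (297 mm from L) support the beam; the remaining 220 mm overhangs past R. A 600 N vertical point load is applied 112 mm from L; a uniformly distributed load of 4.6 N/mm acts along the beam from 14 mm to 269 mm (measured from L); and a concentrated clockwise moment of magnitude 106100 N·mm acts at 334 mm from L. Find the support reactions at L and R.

Resultant of the distributed load: 4.6 × 255 = 1173 N at 141.5 mm from L.
ΣM about L: R_y·297 − 600·112 − (4.6·255)·141.5 − 106100 = 0 → R_y = 339279.5/297 = 1142.36 ≈ 1142 N.
ΣF_y = 0: L_y + 1142.36 − 600 − 4.6·255 = 0 → L_y = 630.6 N.
ΣF_x = 0: no horizontal applied forces, so L_x = 0.

L_x = 0, L_y = 630.6 N, R_y = 1142 N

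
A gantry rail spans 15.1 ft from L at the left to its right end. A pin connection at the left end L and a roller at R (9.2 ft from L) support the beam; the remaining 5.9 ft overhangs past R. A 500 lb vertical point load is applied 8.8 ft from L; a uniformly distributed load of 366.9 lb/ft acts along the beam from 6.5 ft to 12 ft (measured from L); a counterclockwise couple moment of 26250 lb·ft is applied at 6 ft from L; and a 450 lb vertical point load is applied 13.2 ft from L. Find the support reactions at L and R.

Resultant of the distributed load: 366.9 × 5.5 = 2017.95 lb at 9.25 ft from L.
ΣM about L: R_y·9.2 − 500·8.8 − (366.9·5.5)·9.25 + 26250 − 450·13.2 = 0 → R_y = 2756.0375/9.2 = 299.569 ≈ 299.6 lb.
ΣF_y = 0: L_y + 299.569 − 500 − 366.9·5.5 − 450 = 0 → L_y = 2668 lb.
ΣF_x = 0: no horizontal applied forces, so L_x = 0.

L_x = 0, L_y = 2668 lb, R_y = 299.6 lb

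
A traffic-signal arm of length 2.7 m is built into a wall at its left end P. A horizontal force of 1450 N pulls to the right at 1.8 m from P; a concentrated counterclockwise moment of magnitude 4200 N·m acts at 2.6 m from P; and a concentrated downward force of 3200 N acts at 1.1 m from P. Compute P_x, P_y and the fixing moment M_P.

P_x = -1450 N, P_y = 3200 N, M_P = -680.0 N·m

ΣF_x = 0: P_x + 1450 = 0 → P_x = -1450 N.
ΣF_y = 0: P_y − 3200 = 0 → P_y = 3200 N.
ΣM about P: M_P + 4200 − 3200·1.1 = 0 → M_P = -680.0 N·m.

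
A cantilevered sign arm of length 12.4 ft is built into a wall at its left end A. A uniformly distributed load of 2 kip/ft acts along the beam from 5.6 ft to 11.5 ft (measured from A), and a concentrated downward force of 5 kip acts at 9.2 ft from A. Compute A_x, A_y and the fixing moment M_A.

Resultant of the distributed load: 2 × 5.9 = 11.8 kip at 8.55 ft from A.
ΣF_x = 0: A_x = 0.
ΣF_y = 0: A_y − 2·5.9 − 5 = 0 → A_y = 16.80 kip.
ΣM about A: M_A − (2·5.9)·8.55 − 5·9.2 = 0 → M_A = 146.9 kip·ft.

A_x = 0, A_y = 16.80 kip, M_A = 146.9 kip·ft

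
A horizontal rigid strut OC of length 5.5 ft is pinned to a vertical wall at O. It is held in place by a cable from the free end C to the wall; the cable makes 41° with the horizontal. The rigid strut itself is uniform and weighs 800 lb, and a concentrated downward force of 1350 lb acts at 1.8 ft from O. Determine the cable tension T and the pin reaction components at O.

ΣM about O: T·sin41°·5.5 − 800·2.75 − 1350·1.8 = 0 → T = 4630/(5.5·0.656059) = 1283.14 ≈ 1283 lb.
ΣF_x = 0: O_x − T·cos41° = 0 → O_x = 1283.14 × 0.75471 = 968.4 lb.
ΣF_y = 0: O_y + T·sin41° − 800 − 1350 = 0 → O_y = 2150 − 1283.14 × 0.656059 = 1308 lb.

T = 1283 lb, O_x = 968.4 lb, O_y = 1308 lb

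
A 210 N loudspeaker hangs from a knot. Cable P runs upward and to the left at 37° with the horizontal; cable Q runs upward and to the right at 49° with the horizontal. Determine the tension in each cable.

ΣF_x = 0: −T_P·cos37° + T_Q·cos49° = 0 → T_Q = 1.21732·T_P.
ΣF_y = 0: T_P·sin37° + T_Q·sin49° = 210.
Substitute: T_P·(0.601815 + 1.21732·0.75471) = 210 → T_P = 138.109 ≈ 138.1 N.
Then T_Q = 1.21732 × 138.109 = 168.1 N.

T_P = 138.1 N, T_Q = 168.1 N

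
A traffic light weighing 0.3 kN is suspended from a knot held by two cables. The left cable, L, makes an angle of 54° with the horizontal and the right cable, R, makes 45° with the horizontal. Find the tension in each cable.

ΣF_x = 0: −T_L·cos54° + T_R·cos45° = 0 → T_R = 0.831254·T_L.
ΣF_y = 0: T_L·sin54° + T_R·sin45° = 0.3.
Substitute: T_L·(0.809017 + 0.831254·0.707107) = 0.3 → T_L = 0.214776 ≈ 0.2148 kN.
Then T_R = 0.831254 × 0.214776 = 0.1785 kN.

T_L = 0.2148 kN, T_R = 0.1785 kN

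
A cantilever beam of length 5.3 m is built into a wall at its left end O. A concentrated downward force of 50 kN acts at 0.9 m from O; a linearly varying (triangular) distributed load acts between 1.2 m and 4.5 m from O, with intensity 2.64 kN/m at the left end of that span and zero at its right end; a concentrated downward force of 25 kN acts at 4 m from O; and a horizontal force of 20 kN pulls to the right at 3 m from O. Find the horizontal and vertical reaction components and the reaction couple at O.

Resultant of the triangular load: ½ × 2.64 × 3.3 = 4.356 kN, acting at 2.3 m from O (one-third of the span from the peak).
ΣF_x = 0: O_x + 20 = 0 → O_x = -20.00 kN.
ΣF_y = 0: O_y − 50 − ½·2.64·3.3 − 25 = 0 → O_y = 79.36 kN.
ΣM about O: M_O − 50·0.9 − (½·2.64·3.3)·2.3 − 25·4 = 0 → M_O = 155.0 kN·m.

O_x = -20.00 kN, O_y = 79.36 kN, M_O = 155.0 kN·m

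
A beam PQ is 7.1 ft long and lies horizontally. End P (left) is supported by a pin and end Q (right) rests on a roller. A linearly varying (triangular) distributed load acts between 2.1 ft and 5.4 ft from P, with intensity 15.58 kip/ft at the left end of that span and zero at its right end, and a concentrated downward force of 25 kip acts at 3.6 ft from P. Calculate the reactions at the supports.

Resultant of the triangular load: ½ × 15.58 × 3.3 = 25.707 kip, acting at 3.2 ft from P (one-third of the span from the peak).
Taking moments about P: Q_y·7.1 − (½·15.58·3.3)·3.2 − 25·3.6 = 0 → Q_y = 172.2624/7.1 = 24.2623 ≈ 24.26 kip.
ΣF_y = 0: P_y + 24.2623 − ½·15.58·3.3 − 25 = 0 → P_y = 26.44 kip.
ΣF_x = 0: no horizontal applied forces, so P_x = 0.

P_x = 0, P_y = 26.44 kip, Q_y = 24.26 kip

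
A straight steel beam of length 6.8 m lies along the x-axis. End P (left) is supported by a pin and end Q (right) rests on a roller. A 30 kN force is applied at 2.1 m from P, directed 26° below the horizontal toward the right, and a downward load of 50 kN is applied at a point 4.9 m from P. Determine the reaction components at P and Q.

P_x = -26.96 kN, P_y = 23.06 kN, Q_y = 40.09 kN

Taking moments about P: Q_y·6.8 − 30·sin26°·2.1 − 50·4.9 = 0 → Q_y = 272.617/6.8 = 40.0907 ≈ 40.09 kN.
ΣF_y = 0: P_y + 40.0907 − 30·sin26° − 50 = 0 → P_y = 23.06 kN.
ΣF_x = 0: P_x + 30·cos26° = 0 → P_x = -26.96 kN.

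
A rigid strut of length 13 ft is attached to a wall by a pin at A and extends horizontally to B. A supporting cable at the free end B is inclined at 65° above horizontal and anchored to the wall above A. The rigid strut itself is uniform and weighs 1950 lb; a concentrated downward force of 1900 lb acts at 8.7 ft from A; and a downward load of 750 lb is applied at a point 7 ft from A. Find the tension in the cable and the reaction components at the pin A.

ΣM about A: T·sin65°·13 − 1950·6.5 − 1900·8.7 − 750·7 = 0 → T = 34455/(13·0.906308) = 2924.38 ≈ 2924 lb.
ΣF_x = 0: A_x − T·cos65° = 0 → A_x = 2924.38 × 0.422618 = 1236 lb.
ΣF_y = 0: A_y + T·sin65° − 1950 − 1900 − 750 = 0 → A_y = 4600 − 2924.38 × 0.906308 = 1950 lb.

T = 2924 lb, A_x = 1236 lb, A_y = 1950 lb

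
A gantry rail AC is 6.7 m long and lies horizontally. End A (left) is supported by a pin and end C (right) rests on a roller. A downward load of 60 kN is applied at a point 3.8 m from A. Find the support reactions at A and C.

ΣM about A: C_y·6.7 − 60·3.8 = 0 → C_y = 228/6.7 = 34.0299 ≈ 34.03 kN.
ΣF_y = 0: A_y + 34.0299 − 60 = 0 → A_y = 25.97 kN.
ΣF_x = 0: no horizontal applied forces, so A_x = 0.

A_x = 0, A_y = 25.97 kN, C_y = 34.03 kN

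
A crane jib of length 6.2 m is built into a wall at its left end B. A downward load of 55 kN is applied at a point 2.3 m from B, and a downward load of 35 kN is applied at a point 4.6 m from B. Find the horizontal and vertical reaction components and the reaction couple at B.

B_x = 0, B_y = 90.00 kN, M_B = 287.5 kN·m

ΣF_x = 0: B_x = 0.
ΣF_y = 0: B_y − 55 − 35 = 0 → B_y = 90.00 kN.
ΣM about B: M_B − 55·2.3 − 35·4.6 = 0 → M_B = 287.5 kN·m.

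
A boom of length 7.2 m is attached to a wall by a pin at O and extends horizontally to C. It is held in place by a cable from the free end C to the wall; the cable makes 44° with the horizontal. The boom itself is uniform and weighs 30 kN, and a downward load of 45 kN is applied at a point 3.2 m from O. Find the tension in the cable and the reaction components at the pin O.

ΣM about O: T·sin44°·7.2 − 30·3.6 − 45·3.2 = 0 → T = 252/(7.2·0.694658) = 50.3845 ≈ 50.38 kN.
ΣF_x = 0: O_x − T·cos44° = 0 → O_x = 50.3845 × 0.71934 = 36.24 kN.
ΣF_y = 0: O_y + T·sin44° − 30 − 45 = 0 → O_y = 75 − 50.3845 × 0.694658 = 40.00 kN.

T = 50.38 kN, O_x = 36.24 kN, O_y = 40.00 kN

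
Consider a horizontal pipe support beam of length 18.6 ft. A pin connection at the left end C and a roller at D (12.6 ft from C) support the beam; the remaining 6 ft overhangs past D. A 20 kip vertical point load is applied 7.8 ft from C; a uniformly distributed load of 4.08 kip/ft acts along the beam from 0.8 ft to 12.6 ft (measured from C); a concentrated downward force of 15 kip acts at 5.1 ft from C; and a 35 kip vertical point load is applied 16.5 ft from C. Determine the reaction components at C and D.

Resultant of the distributed load: 4.08 × 11.8 = 48.144 kip at 6.7 ft from C.
Taking moments about C: D_y·12.6 − 20·7.8 − (4.08·11.8)·6.7 − 15·5.1 − 35·16.5 = 0 → D_y = 1132.5648/12.6 = 89.8861 ≈ 89.89 kip.
ΣF_y = 0: C_y + 89.8861 − 20 − 4.08·11.8 − 15 − 35 = 0 → C_y = 28.26 kip.
ΣF_x = 0: no horizontal applied forces, so C_x = 0.

C_x = 0, C_y = 28.26 kip, D_y = 89.89 kip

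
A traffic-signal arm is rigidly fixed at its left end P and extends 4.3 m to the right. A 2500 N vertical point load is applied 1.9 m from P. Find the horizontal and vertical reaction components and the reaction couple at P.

ΣF_x = 0: P_x = 0.
ΣF_y = 0: P_y − 2500 = 0 → P_y = 2500 N.
ΣM about P: M_P − 2500·1.9 = 0 → M_P = 4750 N·m.

P_x = 0, P_y = 2500 N, M_P = 4750 N·m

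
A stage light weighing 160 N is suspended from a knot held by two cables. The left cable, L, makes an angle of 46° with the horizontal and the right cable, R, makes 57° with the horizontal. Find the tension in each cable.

T_L = 89.43 N, T_R = 114.1 N

ΣF_x = 0: −T_L·cos46° + T_R·cos57° = 0 → T_R = 1.27545·T_L.
ΣF_y = 0: T_L·sin46° + T_R·sin57° = 160.
Substitute: T_L·(0.71934 + 1.27545·0.838671) = 160 → T_L = 89.4343 ≈ 89.43 N.
Then T_R = 1.27545 × 89.4343 = 114.1 N.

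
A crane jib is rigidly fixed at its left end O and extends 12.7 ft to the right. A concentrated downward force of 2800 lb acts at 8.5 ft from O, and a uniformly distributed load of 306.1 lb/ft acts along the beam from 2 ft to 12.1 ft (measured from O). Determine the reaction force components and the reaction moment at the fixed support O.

O_x = 0, O_y = 5892 lb, M_O = 45600 lb·ft

Resultant of the distributed load: 306.1 × 10.1 = 3091.61 lb at 7.05 ft from O.
ΣF_x = 0: O_x = 0.
ΣF_y = 0: O_y − 2800 − 306.1·10.1 = 0 → O_y = 5892 lb.
ΣM about O: M_O − 2800·8.5 − (306.1·10.1)·7.05 = 0 → M_O = 45600 lb·ft.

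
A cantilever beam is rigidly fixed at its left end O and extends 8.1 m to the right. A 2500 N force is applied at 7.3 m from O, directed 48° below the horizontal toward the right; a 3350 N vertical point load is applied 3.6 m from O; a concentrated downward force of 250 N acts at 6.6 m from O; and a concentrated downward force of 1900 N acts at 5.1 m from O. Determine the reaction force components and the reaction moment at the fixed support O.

O_x = -1673 N, O_y = 7358 N, M_O = 36960 N·m

ΣF_x = 0: O_x + 2500·cos48° = 0 → O_x = -1673 N.
ΣF_y = 0: O_y − 2500·sin48° − 3350 − 250 − 1900 = 0 → O_y = 7358 N.
ΣM about O: M_O − 2500·sin48°·7.3 − 3350·3.6 − 250·6.6 − 1900·5.1 = 0 → M_O = 36960 N·m.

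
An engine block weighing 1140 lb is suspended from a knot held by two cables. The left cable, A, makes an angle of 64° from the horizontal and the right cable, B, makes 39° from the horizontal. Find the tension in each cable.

T_A = 909.3 lb, T_B = 512.9 lb

ΣF_x = 0: −T_A·cos64° + T_B·cos39° = 0 → T_B = 0.564078·T_A.
ΣF_y = 0: T_A·sin64° + T_B·sin39° = 1140.
Substitute: T_A·(0.898794 + 0.564078·0.62932) = 1140 → T_A = 909.251 ≈ 909.3 lb.
Then T_B = 0.564078 × 909.251 = 512.9 lb.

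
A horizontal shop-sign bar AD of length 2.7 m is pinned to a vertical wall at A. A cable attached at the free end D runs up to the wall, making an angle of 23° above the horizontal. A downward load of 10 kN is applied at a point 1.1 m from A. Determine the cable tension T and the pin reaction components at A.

T = 10.43 kN, A_x = 9.598 kN, A_y = 5.926 kN

ΣM about A: T·sin23°·2.7 − 10·1.1 = 0 → T = 11/(2.7·0.390731) = 10.4268 ≈ 10.43 kN.
ΣF_x = 0: A_x − T·cos23° = 0 → A_x = 10.4268 × 0.920505 = 9.598 kN.
ΣF_y = 0: A_y + T·sin23° − 10 = 0 → A_y = 10 − 10.4268 × 0.390731 = 5.926 kN.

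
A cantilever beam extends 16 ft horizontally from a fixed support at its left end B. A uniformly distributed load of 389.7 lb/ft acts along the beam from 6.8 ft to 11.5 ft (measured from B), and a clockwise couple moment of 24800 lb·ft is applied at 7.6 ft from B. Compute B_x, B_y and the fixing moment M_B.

B_x = 0, B_y = 1832 lb, M_B = 41560 lb·ft

Resultant of the distributed load: 389.7 × 4.7 = 1831.59 lb at 9.15 ft from B.
ΣF_x = 0: B_x = 0.
ΣF_y = 0: B_y − 389.7·4.7 = 0 → B_y = 1832 lb.
ΣM about B: M_B − (389.7·4.7)·9.15 − 24800 = 0 → M_B = 41560 lb·ft.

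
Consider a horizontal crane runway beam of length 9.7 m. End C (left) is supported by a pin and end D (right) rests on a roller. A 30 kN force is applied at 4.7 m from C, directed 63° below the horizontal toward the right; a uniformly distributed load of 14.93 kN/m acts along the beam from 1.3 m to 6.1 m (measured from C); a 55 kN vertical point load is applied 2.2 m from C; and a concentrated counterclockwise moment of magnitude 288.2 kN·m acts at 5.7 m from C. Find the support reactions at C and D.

Resultant of the distributed load: 14.93 × 4.8 = 71.664 kN at 3.7 m from C.
Taking moments about C: D_y·9.7 − 30·sin63°·4.7 − (14.93·4.8)·3.7 − 55·2.2 + 288.2 = 0 → D_y = 223.589/9.7 = 23.0504 ≈ 23.05 kN.
ΣF_y = 0: C_y + 23.0504 − 30·sin63° − 14.93·4.8 − 55 = 0 → C_y = 130.3 kN.
ΣF_x = 0: C_x + 30·cos63° = 0 → C_x = -13.62 kN.

C_x = -13.62 kN, C_y = 130.3 kN, D_y = 23.05 kN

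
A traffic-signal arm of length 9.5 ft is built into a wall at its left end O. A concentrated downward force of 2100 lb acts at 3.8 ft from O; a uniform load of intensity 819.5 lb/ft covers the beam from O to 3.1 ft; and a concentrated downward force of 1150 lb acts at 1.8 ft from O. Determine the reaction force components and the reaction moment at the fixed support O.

Resultant of the distributed load: 819.5 × 3.1 = 2540.45 lb at 1.55 ft from O.
ΣF_x = 0: O_x = 0.
ΣF_y = 0: O_y − 2100 − 819.5·3.1 − 1150 = 0 → O_y = 5790 lb.
ΣM about O: M_O − 2100·3.8 − (819.5·3.1)·1.55 − 1150·1.8 = 0 → M_O = 13990 lb·ft.

O_x = 0, O_y = 5790 lb, M_O = 13990 lb·ft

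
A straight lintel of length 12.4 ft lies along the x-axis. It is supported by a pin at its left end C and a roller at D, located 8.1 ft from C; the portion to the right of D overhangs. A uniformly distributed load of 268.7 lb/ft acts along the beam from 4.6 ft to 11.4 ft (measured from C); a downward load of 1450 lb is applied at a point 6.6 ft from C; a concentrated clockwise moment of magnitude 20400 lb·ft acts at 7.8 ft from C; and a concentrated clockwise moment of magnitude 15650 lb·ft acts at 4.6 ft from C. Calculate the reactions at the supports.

C_x = 0, C_y = -4160 lb, D_y = 7437 lb

Resultant of the distributed load: 268.7 × 6.8 = 1827.16 lb at 8 ft from C.
ΣM about C: D_y·8.1 − (268.7·6.8)·8 − 1450·6.6 − 20400 − 15650 = 0 → D_y = 60237.28/8.1 = 7436.7 ≈ 7437 lb.
ΣF_y = 0: C_y + 7436.7 − 268.7·6.8 − 1450 = 0 → C_y = -4160 lb.
ΣF_x = 0: no horizontal applied forces, so C_x = 0.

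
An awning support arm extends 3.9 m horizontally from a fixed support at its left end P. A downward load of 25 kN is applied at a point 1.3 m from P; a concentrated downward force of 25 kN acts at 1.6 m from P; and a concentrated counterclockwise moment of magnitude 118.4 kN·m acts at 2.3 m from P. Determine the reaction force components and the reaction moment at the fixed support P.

P_x = 0, P_y = 50.00 kN, M_P = -45.90 kN·m

ΣF_x = 0: P_x = 0.
ΣF_y = 0: P_y − 25 − 25 = 0 → P_y = 50.00 kN.
ΣM about P: M_P − 25·1.3 − 25·1.6 + 118.4 = 0 → M_P = -45.90 kN·m.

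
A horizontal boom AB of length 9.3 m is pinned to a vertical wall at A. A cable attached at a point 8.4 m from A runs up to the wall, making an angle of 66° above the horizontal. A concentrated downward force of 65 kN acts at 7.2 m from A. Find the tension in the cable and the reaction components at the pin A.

ΣM about A: T·sin66°·8.4 − 65·7.2 = 0 → T = 468/(8.4·0.913545) = 60.9869 ≈ 60.99 kN.
ΣF_x = 0: A_x − T·cos66° = 0 → A_x = 60.9869 × 0.406737 = 24.81 kN.
ΣF_y = 0: A_y + T·sin66° − 65 = 0 → A_y = 65 − 60.9869 × 0.913545 = 9.286 kN.

T = 60.99 kN, A_x = 24.81 kN, A_y = 9.286 kN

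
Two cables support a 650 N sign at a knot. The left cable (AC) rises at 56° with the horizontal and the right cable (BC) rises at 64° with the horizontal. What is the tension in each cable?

ΣF_x = 0: −T_AC·cos56° + T_BC·cos64° = 0 → T_BC = 1.27562·T_AC.
ΣF_y = 0: T_AC·sin56° + T_BC·sin64° = 650.
Substitute: T_AC·(0.829038 + 1.27562·0.898794) = 650 → T_AC = 329.021 ≈ 329.0 N.
Then T_BC = 1.27562 × 329.021 = 419.7 N.

T_AC = 329.0 N, T_BC = 419.7 N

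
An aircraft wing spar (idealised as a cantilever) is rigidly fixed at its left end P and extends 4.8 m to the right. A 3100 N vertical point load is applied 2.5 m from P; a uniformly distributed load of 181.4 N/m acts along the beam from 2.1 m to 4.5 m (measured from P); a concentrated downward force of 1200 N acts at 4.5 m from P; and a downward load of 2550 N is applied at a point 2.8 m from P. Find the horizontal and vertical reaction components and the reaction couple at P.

Resultant of the distributed load: 181.4 × 2.4 = 435.36 N at 3.3 m from P.
ΣF_x = 0: P_x = 0.
ΣF_y = 0: P_y − 3100 − 181.4·2.4 − 1200 − 2550 = 0 → P_y = 7285 N.
ΣM about P: M_P − 3100·2.5 − (181.4·2.4)·3.3 − 1200·4.5 − 2550·2.8 = 0 → M_P = 21730 N·m.

P_x = 0, P_y = 7285 N, M_P = 21730 N·m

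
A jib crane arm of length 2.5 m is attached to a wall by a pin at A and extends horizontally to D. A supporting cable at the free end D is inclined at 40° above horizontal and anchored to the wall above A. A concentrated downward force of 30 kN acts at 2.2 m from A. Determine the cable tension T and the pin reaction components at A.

T = 41.07 kN, A_x = 31.46 kN, A_y = 3.600 kN

ΣM about A: T·sin40°·2.5 − 30·2.2 = 0 → T = 66/(2.5·0.642788) = 41.0711 ≈ 41.07 kN.
ΣF_x = 0: A_x − T·cos40° = 0 → A_x = 41.0711 × 0.766044 = 31.46 kN.
ΣF_y = 0: A_y + T·sin40° − 30 = 0 → A_y = 30 − 41.0711 × 0.642788 = 3.600 kN.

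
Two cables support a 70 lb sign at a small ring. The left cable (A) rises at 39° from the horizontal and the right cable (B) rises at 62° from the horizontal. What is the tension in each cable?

T_A = 33.48 lb, T_B = 55.42 lb

ΣF_x = 0: −T_A·cos39° + T_B·cos62° = 0 → T_B = 1.65536·T_A.
ΣF_y = 0: T_A·sin39° + T_B·sin62° = 70.
Substitute: T_A·(0.62932 + 1.65536·0.882948) = 70 → T_A = 33.4781 ≈ 33.48 lb.
Then T_B = 1.65536 × 33.4781 = 55.42 lb.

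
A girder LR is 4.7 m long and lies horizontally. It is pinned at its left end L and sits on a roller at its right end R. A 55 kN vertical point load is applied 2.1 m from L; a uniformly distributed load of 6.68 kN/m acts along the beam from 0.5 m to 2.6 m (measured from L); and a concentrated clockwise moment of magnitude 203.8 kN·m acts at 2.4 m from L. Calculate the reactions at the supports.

L_x = 0, L_y = -3.534 kN, R_y = 72.56 kN

Resultant of the distributed load: 6.68 × 2.1 = 14.028 kN at 1.55 m from L.
ΣM about L: R_y·4.7 − 55·2.1 − (6.68·2.1)·1.55 − 203.8 = 0 → R_y = 341.0434/4.7 = 72.5624 ≈ 72.56 kN.
ΣF_y = 0: L_y + 72.5624 − 55 − 6.68·2.1 = 0 → L_y = -3.534 kN.
ΣF_x = 0: no horizontal applied forces, so L_x = 0.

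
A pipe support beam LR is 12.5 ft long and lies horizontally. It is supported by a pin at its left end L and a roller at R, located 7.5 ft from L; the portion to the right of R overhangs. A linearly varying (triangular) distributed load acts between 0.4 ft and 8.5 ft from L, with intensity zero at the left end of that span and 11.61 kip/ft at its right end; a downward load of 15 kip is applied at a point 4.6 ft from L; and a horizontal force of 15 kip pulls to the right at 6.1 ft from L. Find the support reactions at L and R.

L_x = -15.00 kip, L_y = 16.46 kip, R_y = 45.56 kip

Resultant of the triangular load: ½ × 11.61 × 8.1 = 47.0205 kip, acting at 5.8 ft from L (one-third of the span from the peak).
ΣM about L: R_y·7.5 − (½·11.61·8.1)·5.8 − 15·4.6 = 0 → R_y = 341.7189/7.5 = 45.5625 ≈ 45.56 kip.
ΣF_y = 0: L_y + 45.5625 − ½·11.61·8.1 − 15 = 0 → L_y = 16.46 kip.
ΣF_x = 0: L_x + 15 = 0 → L_x = -15.00 kip.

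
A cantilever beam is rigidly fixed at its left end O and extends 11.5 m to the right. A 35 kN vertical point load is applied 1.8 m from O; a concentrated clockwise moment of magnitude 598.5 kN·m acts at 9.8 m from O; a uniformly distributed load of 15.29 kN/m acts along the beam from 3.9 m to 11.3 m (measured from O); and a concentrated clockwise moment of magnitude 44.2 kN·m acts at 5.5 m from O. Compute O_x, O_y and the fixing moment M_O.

O_x = 0, O_y = 148.1 kN, M_O = 1566 kN·m

Resultant of the distributed load: 15.29 × 7.4 = 113.146 kN at 7.6 m from O.
ΣF_x = 0: O_x = 0.
ΣF_y = 0: O_y − 35 − 15.29·7.4 = 0 → O_y = 148.1 kN.
ΣM about O: M_O − 35·1.8 − 598.5 − (15.29·7.4)·7.6 − 44.2 = 0 → M_O = 1566 kN·m.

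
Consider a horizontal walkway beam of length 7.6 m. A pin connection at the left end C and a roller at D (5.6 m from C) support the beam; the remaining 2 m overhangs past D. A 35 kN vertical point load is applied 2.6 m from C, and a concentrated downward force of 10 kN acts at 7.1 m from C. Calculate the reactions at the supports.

C_x = 0, C_y = 16.07 kN, D_y = 28.93 kN

Moments about C: D_y·5.6 − 35·2.6 − 10·7.1 = 0 → D_y = 162/5.6 = 28.9286 ≈ 28.93 kN.
ΣF_y = 0: C_y + 28.9286 − 35 − 10 = 0 → C_y = 16.07 kN.
ΣF_x = 0: no horizontal applied forces, so C_x = 0.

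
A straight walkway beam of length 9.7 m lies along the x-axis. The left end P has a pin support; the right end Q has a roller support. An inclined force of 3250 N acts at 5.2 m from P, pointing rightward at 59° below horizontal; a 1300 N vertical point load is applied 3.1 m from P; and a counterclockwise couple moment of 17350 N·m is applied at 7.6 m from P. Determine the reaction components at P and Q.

Taking moments about P: Q_y·9.7 − 3250·sin59°·5.2 − 1300·3.1 + 17350 = 0 → Q_y = 1166.13/9.7 = 120.22 ≈ 120.2 N.
ΣF_y = 0: P_y + 120.22 − 3250·sin59° − 1300 = 0 → P_y = 3966 N.
ΣF_x = 0: P_x + 3250·cos59° = 0 → P_x = -1674 N.

P_x = -1674 N, P_y = 3966 N, Q_y = 120.2 N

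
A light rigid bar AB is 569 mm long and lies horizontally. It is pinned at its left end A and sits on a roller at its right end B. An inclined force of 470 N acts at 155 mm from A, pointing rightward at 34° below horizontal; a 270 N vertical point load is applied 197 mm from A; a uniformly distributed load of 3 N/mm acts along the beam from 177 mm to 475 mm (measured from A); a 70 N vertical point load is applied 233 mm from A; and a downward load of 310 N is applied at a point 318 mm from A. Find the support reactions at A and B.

Resultant of the distributed load: 3 × 298 = 894 N at 326 mm from A.
ΣM about A: B_y·569 − 470·sin34°·155 − 270·197 − (3·298)·326 − 70·233 − 310·318 = 0 → B_y = 500261/569 = 879.193 ≈ 879.2 N.
ΣF_y = 0: A_y + 879.193 − 470·sin34° − 270 − 3·298 − 70 − 310 = 0 → A_y = 927.6 N.
ΣF_x = 0: A_x + 470·cos34° = 0 → A_x = -389.6 N.

A_x = -389.6 N, A_y = 927.6 N, B_y = 879.2 N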